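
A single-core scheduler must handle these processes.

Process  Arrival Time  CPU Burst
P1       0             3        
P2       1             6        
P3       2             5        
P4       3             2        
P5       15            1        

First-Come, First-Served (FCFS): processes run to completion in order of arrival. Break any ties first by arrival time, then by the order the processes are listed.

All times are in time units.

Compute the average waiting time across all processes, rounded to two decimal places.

Schedule: | P1 0-3 | P2 3-9 | P3 9-14 | P4 14-16 | P5 16-17 |
Completion: P1=3  P2=9  P3=14  P4=16  P5=17
Turnaround (C−A): P1=3  P2=8  P3=12  P4=13  P5=2
Waiting times: P1=0, P2=2, P3=7, P4=11, P5=1
Average waiting = (0+2+7+11+1) / 5 = 21/5 = 4.20

4.20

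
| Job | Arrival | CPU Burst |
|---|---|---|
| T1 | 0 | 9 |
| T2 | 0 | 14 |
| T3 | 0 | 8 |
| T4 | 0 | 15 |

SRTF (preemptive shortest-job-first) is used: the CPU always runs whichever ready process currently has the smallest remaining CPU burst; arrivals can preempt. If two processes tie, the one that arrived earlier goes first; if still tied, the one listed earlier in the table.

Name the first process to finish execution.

T3

Timeline: | T3 0-8 | T1 8-17 | T2 17-31 | T4 31-46 |
Completion: T1=17  T2=31  T3=8  T4=46
Turnaround (C−A): T1=17  T2=31  T3=8  T4=46
Finish order: T3 → T1 → T2 → T4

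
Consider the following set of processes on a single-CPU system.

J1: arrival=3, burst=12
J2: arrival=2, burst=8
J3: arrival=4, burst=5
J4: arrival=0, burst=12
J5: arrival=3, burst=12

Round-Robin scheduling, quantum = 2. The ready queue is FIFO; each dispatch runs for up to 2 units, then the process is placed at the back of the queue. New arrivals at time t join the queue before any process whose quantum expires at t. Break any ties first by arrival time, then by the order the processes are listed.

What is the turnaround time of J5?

46

Gantt: | J4 0-2 | J2 2-4 | J4 4-6 | J1 6-8 | J5 8-10 | J3 10-12 | J2 12-14 | J4 14-16 | J1 16-18 | J5 18-20 | J3 20-22 | J2 22-24 | J4 24-26 | J1 26-28 | J5 28-30 | J3 30-31 | J2 31-33 | J4 33-35 | J1 35-37 | J5 37-39 | J4 39-41 | J1 41-43 | J5 43-45 | J1 45-47 | J5 47-49 |
Completion: J1=47  J2=33  J3=31  J4=41  J5=49
Turnaround(J5) = completion − arrival = 49 − 3 = 46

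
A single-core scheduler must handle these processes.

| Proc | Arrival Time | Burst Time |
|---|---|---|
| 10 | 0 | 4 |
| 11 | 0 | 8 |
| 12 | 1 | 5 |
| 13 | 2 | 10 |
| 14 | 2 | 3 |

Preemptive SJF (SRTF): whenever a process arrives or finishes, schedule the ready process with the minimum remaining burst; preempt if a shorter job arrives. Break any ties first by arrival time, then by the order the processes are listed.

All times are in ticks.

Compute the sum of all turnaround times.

Gantt: | 10 0-4 | 14 4-7 | 12 7-12 | 11 12-20 | 13 20-30 |
Completion: 10=4  11=20  12=12  13=30  14=7
Turnaround = completion − arrival: 10=4, 11=20, 12=11, 13=28, 14=5
Total turnaround = 4 + 20 + 11 + 28 + 5 = 68

68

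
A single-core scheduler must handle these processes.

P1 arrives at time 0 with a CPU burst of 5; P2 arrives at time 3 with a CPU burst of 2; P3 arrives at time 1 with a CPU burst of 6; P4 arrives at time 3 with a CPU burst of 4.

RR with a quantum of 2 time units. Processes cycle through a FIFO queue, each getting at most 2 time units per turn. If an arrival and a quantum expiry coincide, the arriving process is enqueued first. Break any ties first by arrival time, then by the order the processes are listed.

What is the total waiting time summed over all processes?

29

Gantt: | P1 0-2 | P3 2-4 | P1 4-6 | P2 6-8 | P4 8-10 | P3 10-12 | P1 12-13 | P4 13-15 | P3 15-17 |
Completion: P1=13  P2=8  P3=17  P4=15
Turnaround (C−A): P1=13  P2=5  P3=16  P4=12
Waiting = turnaround − burst: P1=8, P2=3, P3=10, P4=8
Total waiting = 8 + 3 + 10 + 8 = 29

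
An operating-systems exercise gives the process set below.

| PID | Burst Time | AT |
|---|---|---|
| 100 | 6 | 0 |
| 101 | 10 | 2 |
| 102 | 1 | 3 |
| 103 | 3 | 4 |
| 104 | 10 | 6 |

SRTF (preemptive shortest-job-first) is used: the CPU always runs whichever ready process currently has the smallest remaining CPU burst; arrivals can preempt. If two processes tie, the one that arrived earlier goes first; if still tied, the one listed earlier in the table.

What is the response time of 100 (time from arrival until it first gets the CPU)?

0

Gantt: | 100 0-3 | 102 3-4 | 100 4-7 | 103 7-10 | 101 10-20 | 104 20-30 |
Completion: 100=7  101=20  102=4  103=10  104=30
Turnaround (C−A): 100=7  101=18  102=1  103=6  104=24
Response(100) = first start − arrival = 0 − 0 = 0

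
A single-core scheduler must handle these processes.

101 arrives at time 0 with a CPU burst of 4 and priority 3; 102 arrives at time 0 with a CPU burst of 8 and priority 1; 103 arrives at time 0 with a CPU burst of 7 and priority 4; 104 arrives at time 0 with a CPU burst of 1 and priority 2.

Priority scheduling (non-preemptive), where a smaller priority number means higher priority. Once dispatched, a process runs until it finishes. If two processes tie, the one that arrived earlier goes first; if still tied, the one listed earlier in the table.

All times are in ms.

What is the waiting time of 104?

Timeline: | 102 0-8 | 104 8-9 | 101 9-13 | 103 13-20 |
Completion: 101=13  102=8  103=20  104=9
Turnaround (C−A): 101=13  102=8  103=20  104=9
Waiting(104) = turnaround − burst = 9 − 1 = 8

8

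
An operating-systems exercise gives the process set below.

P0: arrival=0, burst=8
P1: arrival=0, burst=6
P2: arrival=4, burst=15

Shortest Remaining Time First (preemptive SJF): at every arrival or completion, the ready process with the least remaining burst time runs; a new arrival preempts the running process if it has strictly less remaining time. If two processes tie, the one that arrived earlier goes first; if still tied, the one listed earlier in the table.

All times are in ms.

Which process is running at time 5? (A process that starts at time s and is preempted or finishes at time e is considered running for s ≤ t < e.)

Gantt: | P1 0-6 | P0 6-14 | P2 14-29 |
Completion: P0=14  P1=6  P2=29
Turnaround (C−A): P0=14  P1=6  P2=25

P1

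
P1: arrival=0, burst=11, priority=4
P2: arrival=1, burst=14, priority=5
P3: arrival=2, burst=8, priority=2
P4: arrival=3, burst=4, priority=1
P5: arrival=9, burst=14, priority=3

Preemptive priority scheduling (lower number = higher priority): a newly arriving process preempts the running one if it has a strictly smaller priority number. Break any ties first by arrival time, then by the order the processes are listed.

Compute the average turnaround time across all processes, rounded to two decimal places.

24.40

Gantt: | P1 0-2 | P3 2-3 | P4 3-7 | P3 7-14 | P5 14-28 | P1 28-37 | P2 37-51 |
Completion: P1=37  P2=51  P3=14  P4=7  P5=28
Turnaround (C−A): P1=37  P2=50  P3=12  P4=4  P5=19
Turnaround times: P1=37, P2=50, P3=12, P4=4, P5=19
Average turnaround = (37+50+12+4+19) / 5 = 122/5 = 24.40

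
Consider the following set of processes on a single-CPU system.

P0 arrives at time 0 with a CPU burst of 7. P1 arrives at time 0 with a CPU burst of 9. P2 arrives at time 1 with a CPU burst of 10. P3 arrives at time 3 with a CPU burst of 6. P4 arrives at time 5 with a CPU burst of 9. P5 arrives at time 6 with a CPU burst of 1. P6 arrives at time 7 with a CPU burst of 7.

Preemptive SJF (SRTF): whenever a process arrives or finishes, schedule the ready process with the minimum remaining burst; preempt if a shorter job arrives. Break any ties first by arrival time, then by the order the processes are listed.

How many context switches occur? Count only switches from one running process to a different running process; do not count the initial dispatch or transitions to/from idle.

6

Schedule: | P0 0-7 | P5 7-8 | P3 8-14 | P6 14-21 | P1 21-30 | P4 30-39 | P2 39-49 |
Completion: P0=7  P1=30  P2=49  P3=14  P4=39  P5=8  P6=21
Turnaround (C−A): P0=7  P1=30  P2=48  P3=11  P4=34  P5=2  P6=14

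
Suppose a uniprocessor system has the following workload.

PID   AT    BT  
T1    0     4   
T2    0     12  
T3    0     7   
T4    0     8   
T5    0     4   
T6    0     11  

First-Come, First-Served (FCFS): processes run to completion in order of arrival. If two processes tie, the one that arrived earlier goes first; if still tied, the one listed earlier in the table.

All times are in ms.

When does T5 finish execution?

Schedule: | T1 0-4 | T2 4-16 | T3 16-23 | T4 23-31 | T5 31-35 | T6 35-46 |
Completion: T1=4  T2=16  T3=23  T4=31  T5=35  T6=46

35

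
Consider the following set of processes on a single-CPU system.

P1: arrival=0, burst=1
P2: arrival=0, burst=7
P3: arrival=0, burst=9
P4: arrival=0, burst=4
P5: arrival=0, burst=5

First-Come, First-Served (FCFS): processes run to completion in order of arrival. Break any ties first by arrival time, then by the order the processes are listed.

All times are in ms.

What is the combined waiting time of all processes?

47

Gantt: | P1 0-1 | P2 1-8 | P3 8-17 | P4 17-21 | P5 21-26 |
Completion: P1=1  P2=8  P3=17  P4=21  P5=26
Waiting = turnaround − burst: P1=0, P2=1, P3=8, P4=17, P5=21
Total waiting = 0 + 1 + 8 + 17 + 21 = 47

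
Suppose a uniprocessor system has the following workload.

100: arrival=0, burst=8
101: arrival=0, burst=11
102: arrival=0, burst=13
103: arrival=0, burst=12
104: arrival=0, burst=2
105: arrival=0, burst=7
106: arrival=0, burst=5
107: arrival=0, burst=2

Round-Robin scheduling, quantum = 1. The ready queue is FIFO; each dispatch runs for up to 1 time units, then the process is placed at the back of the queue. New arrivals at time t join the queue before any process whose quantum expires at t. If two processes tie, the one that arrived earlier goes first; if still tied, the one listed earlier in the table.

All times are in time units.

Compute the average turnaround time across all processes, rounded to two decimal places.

Schedule: | 100 0-1 | 101 1-2 | 102 2-3 | 103 3-4 | 104 4-5 | 105 5-6 | 106 6-7 | 107 7-8 | 100 8-9 | 101 9-10 | 102 10-11 | 103 11-12 | 104 12-13 | 105 13-14 | 106 14-15 | 107 15-16 | 100 16-17 | 101 17-18 | 102 18-19 | 103 19-20 | 105 20-21 | 106 21-22 | 100 22-23 | 101 23-24 | 102 24-25 | 103 25-26 | 105 26-27 | 106 27-28 | 100 28-29 | 101 29-30 | 102 30-31 | 103 31-32 | 105 32-33 | 106 33-34 | 100 34-35 | 101 35-36 | 102 36-37 | 103 37-38 | 105 38-39 | 100 39-40 | 101 40-41 | 102 41-42 | 103 42-43 | 105 43-44 | 100 44-45 | 101 45-46 | 102 46-47 | 103 47-48 | 101 48-49 | 102 49-50 | 103 50-51 | 101 51-52 | 102 52-53 | 103 53-54 | 101 54-55 | 102 55-56 | 103 56-57 | 102 57-58 | 103 58-59 | 102 59-60 |
Completion: 100=45  101=55  102=60  103=59  104=13  105=44  106=34  107=16
Turnaround (C−A): 100=45  101=55  102=60  103=59  104=13  105=44  106=34  107=16
Turnaround times: 100=45, 101=55, 102=60, 103=59, 104=13, 105=44, 106=34, 107=16
Average turnaround = (45+55+60+59+13+44+34+16) / 8 = 326/8 = 40.75

40.75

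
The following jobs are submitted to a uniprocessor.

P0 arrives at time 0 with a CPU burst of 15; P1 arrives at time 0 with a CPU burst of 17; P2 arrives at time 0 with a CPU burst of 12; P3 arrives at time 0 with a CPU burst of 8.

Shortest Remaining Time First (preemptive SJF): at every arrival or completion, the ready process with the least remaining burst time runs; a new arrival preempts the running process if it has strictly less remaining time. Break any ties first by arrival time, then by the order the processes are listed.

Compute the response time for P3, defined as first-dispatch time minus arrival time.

Gantt: | P3 0-8 | P2 8-20 | P0 20-35 | P1 35-52 |
Completion: P0=35  P1=52  P2=20  P3=8
Turnaround (C−A): P0=35  P1=52  P2=20  P3=8
Response(P3) = first start − arrival = 0 − 0 = 0

0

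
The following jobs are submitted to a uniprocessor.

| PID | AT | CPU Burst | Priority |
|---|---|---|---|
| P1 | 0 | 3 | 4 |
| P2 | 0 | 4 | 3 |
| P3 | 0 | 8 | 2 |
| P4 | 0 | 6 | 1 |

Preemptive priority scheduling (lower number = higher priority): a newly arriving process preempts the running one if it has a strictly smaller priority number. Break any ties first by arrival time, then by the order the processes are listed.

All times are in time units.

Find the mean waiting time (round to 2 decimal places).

9.50

Gantt: | P4 0-6 | P3 6-14 | P2 14-18 | P1 18-21 |
Completion: P1=21  P2=18  P3=14  P4=6
Turnaround (C−A): P1=21  P2=18  P3=14  P4=6
Waiting times: P1=18, P2=14, P3=6, P4=0
Average waiting = (18+14+6+0) / 4 = 38/4 = 9.50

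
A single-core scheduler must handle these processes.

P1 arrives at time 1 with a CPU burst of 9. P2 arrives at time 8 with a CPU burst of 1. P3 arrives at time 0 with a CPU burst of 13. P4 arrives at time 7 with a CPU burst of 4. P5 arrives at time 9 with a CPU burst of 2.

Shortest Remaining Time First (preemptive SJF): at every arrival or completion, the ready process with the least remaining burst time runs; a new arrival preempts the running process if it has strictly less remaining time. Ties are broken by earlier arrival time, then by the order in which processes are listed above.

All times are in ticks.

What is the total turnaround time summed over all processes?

Schedule: | P3 0-1 | P1 1-8 | P2 8-9 | P1 9-11 | P5 11-13 | P4 13-17 | P3 17-29 |
Completion: P1=11  P2=9  P3=29  P4=17  P5=13
Turnaround (C−A): P1=10  P2=1  P3=29  P4=10  P5=4
Turnaround = completion − arrival: P1=10, P2=1, P3=29, P4=10, P5=4
Total turnaround = 10 + 1 + 29 + 10 + 4 = 54

54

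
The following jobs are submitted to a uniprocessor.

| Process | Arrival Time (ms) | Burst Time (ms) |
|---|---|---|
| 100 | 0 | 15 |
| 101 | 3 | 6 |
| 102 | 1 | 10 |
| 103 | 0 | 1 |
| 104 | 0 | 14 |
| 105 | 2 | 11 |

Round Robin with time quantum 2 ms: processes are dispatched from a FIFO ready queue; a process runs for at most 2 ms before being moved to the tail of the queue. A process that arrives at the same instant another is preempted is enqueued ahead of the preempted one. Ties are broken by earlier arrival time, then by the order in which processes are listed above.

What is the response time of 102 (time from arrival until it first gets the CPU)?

Timeline: | 100 0-2 | 103 2-3 | 104 3-5 | 102 5-7 | 105 7-9 | 100 9-11 | 101 11-13 | 104 13-15 | 102 15-17 | 105 17-19 | 100 19-21 | 101 21-23 | 104 23-25 | 102 25-27 | 105 27-29 | 100 29-31 | 101 31-33 | 104 33-35 | 102 35-37 | 105 37-39 | 100 39-41 | 104 41-43 | 102 43-45 | 105 45-47 | 100 47-49 | 104 49-51 | 105 51-52 | 100 52-54 | 104 54-56 | 100 56-57 |
Completion: 100=57  101=33  102=45  103=3  104=56  105=52
Turnaround (C−A): 100=57  101=30  102=44  103=3  104=56  105=50
Response(102) = first start − arrival = 5 − 1 = 4

4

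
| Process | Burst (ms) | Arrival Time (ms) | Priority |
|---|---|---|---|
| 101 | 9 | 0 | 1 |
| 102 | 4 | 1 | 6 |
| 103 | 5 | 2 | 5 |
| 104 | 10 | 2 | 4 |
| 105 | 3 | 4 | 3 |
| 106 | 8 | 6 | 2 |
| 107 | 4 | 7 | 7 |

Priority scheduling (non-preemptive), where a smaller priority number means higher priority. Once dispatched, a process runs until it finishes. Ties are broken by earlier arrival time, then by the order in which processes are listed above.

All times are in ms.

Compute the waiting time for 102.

34

Schedule: | 101 0-9 | 106 9-17 | 105 17-20 | 104 20-30 | 103 30-35 | 102 35-39 | 107 39-43 |
Completion: 101=9  102=39  103=35  104=30  105=20  106=17  107=43
Turnaround (C−A): 101=9  102=38  103=33  104=28  105=16  106=11  107=36
Waiting(102) = turnaround − burst = 38 − 4 = 34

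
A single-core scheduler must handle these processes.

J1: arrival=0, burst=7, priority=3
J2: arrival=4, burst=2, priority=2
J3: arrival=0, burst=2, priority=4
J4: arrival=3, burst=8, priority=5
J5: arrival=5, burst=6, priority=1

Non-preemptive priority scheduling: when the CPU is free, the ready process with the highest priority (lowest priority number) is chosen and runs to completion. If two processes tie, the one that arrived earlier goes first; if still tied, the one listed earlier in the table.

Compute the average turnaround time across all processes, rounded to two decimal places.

Gantt: | J1 0-7 | J5 7-13 | J2 13-15 | J3 15-17 | J4 17-25 |
Completion: J1=7  J2=15  J3=17  J4=25  J5=13
Turnaround (C−A): J1=7  J2=11  J3=17  J4=22  J5=8
Turnaround times: J1=7, J2=11, J3=17, J4=22, J5=8
Average turnaround = (7+11+17+22+8) / 5 = 65/5 = 13.00

13.00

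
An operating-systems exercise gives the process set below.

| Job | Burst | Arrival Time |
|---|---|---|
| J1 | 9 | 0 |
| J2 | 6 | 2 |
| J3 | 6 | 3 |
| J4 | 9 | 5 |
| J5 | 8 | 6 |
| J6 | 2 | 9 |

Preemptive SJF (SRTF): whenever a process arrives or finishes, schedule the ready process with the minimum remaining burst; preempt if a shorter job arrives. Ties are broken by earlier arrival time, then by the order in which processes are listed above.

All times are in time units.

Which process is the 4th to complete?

Timeline: | J1 0-2 | J2 2-8 | J3 8-9 | J6 9-11 | J3 11-16 | J1 16-23 | J5 23-31 | J4 31-40 |
Completion: J1=23  J2=8  J3=16  J4=40  J5=31  J6=11
Turnaround (C−A): J1=23  J2=6  J3=13  J4=35  J5=25  J6=2
Finish order: J2 → J6 → J3 → J1 → J5 → J4

J1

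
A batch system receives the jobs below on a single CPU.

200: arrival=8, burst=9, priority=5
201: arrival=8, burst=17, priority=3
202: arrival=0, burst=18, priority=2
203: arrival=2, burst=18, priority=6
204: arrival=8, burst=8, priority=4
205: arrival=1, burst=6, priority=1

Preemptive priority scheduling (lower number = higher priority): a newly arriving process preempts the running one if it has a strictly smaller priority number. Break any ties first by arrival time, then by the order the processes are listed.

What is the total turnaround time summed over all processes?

228

Gantt: | 202 0-1 | 205 1-7 | 202 7-24 | 201 24-41 | 204 41-49 | 200 49-58 | 203 58-76 |
Completion: 200=58  201=41  202=24  203=76  204=49  205=7
Turnaround (C−A): 200=50  201=33  202=24  203=74  204=41  205=6
Turnaround = completion − arrival: 200=50, 201=33, 202=24, 203=74, 204=41, 205=6
Total turnaround = 50 + 33 + 24 + 74 + 41 + 6 = 228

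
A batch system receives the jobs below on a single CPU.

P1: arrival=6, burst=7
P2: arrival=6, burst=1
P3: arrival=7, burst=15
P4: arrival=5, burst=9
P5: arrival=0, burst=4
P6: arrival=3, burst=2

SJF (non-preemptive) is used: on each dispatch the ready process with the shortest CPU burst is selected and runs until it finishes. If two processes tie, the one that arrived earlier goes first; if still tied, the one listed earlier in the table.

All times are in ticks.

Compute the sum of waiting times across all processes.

Timeline: | P5 0-4 | P6 4-6 | P2 6-7 | P1 7-14 | P4 14-23 | P3 23-38 |
Completion: P1=14  P2=7  P3=38  P4=23  P5=4  P6=6
Turnaround (C−A): P1=8  P2=1  P3=31  P4=18  P5=4  P6=3
Waiting = turnaround − burst: P1=1, P2=0, P3=16, P4=9, P5=0, P6=1
Total waiting = 1 + 0 + 16 + 9 + 0 + 1 = 27

27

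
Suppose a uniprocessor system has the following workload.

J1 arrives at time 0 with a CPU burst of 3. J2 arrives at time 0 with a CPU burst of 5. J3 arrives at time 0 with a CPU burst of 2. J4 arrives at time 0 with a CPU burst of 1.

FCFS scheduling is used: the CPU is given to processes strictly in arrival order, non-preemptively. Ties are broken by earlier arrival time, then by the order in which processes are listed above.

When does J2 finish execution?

8

Schedule: | J1 0-3 | J2 3-8 | J3 8-10 | J4 10-11 |
Completion: J1=3  J2=8  J3=10  J4=11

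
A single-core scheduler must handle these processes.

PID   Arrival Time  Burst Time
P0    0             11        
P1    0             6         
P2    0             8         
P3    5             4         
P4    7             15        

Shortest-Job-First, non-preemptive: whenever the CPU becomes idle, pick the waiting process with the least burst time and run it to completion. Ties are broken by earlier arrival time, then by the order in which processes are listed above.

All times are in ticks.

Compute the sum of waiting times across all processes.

51

Gantt: | P1 0-6 | P3 6-10 | P2 10-18 | P0 18-29 | P4 29-44 |
Completion: P0=29  P1=6  P2=18  P3=10  P4=44
Turnaround (C−A): P0=29  P1=6  P2=18  P3=5  P4=37
Waiting = turnaround − burst: P0=18, P1=0, P2=10, P3=1, P4=22
Total waiting = 18 + 0 + 10 + 1 + 22 = 51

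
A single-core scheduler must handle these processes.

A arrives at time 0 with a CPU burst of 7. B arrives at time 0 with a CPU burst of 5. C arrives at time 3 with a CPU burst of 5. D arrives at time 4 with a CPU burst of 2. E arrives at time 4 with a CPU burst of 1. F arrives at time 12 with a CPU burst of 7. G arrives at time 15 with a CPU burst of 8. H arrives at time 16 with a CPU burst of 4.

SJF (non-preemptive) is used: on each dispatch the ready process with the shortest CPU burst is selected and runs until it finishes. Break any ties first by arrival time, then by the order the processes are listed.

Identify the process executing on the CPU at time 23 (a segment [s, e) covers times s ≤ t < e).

H

Timeline: | B 0-5 | E 5-6 | D 6-8 | C 8-13 | A 13-20 | H 20-24 | F 24-31 | G 31-39 |
Completion: A=20  B=5  C=13  D=8  E=6  F=31  G=39  H=24
Turnaround (C−A): A=20  B=5  C=10  D=4  E=2  F=19  G=24  H=8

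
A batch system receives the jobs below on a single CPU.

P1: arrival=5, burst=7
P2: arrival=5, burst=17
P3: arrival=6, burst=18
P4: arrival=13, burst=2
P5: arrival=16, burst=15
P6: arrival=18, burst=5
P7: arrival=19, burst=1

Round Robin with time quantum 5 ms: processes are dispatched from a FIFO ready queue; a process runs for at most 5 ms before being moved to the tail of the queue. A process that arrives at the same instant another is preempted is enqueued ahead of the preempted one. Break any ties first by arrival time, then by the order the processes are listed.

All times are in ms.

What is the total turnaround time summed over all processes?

Timeline: | idle 0-5 | P1 5-10 | P2 10-15 | P3 15-20 | P1 20-22 | P4 22-24 | P2 24-29 | P5 29-34 | P6 34-39 | P7 39-40 | P3 40-45 | P2 45-50 | P5 50-55 | P3 55-60 | P2 60-62 | P5 62-67 | P3 67-70 |
Completion: P1=22  P2=62  P3=70  P4=24  P5=67  P6=39  P7=40
Turnaround = completion − arrival: P1=17, P2=57, P3=64, P4=11, P5=51, P6=21, P7=21
Total turnaround = 17 + 57 + 64 + 11 + 51 + 21 + 21 = 242

242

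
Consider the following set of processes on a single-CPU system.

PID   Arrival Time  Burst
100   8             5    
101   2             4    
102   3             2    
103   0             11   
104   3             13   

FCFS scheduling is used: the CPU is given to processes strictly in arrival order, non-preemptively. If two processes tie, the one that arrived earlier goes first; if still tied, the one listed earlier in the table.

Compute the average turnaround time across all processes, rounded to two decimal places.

Timeline: | 103 0-11 | 101 11-15 | 102 15-17 | 104 17-30 | 100 30-35 |
Completion: 100=35  101=15  102=17  103=11  104=30
Turnaround times: 100=27, 101=13, 102=14, 103=11, 104=27
Average turnaround = (27+13+14+11+27) / 5 = 92/5 = 18.40

18.40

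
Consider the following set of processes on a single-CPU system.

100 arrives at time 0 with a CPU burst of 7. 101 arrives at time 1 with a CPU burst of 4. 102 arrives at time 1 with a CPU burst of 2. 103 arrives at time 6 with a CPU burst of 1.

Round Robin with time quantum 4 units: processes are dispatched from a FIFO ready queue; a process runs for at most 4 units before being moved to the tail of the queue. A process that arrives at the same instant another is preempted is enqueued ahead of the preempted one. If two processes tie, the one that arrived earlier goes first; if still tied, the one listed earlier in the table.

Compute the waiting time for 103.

7

Schedule: | 100 0-4 | 101 4-8 | 102 8-10 | 100 10-13 | 103 13-14 |
Completion: 100=13  101=8  102=10  103=14
Turnaround (C−A): 100=13  101=7  102=9  103=8
Waiting(103) = turnaround − burst = 8 − 1 = 7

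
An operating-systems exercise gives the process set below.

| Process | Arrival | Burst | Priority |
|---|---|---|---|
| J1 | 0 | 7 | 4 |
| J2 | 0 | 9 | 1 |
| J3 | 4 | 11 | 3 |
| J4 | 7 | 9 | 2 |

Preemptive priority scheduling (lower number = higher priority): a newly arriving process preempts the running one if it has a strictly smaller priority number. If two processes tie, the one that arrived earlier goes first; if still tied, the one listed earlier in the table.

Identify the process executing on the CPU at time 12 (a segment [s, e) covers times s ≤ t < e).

Gantt: | J2 0-9 | J4 9-18 | J3 18-29 | J1 29-36 |
Completion: J1=36  J2=9  J3=29  J4=18
Turnaround (C−A): J1=36  J2=9  J3=25  J4=11

J4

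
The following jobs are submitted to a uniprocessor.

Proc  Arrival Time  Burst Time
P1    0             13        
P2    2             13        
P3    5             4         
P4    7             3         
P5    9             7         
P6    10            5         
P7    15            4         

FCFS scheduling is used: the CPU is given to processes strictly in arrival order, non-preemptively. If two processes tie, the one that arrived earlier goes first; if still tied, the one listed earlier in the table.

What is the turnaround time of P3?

Timeline: | P1 0-13 | P2 13-26 | P3 26-30 | P4 30-33 | P5 33-40 | P6 40-45 | P7 45-49 |
Completion: P1=13  P2=26  P3=30  P4=33  P5=40  P6=45  P7=49
Turnaround (C−A): P1=13  P2=24  P3=25  P4=26  P5=31  P6=35  P7=34
Turnaround(P3) = completion − arrival = 30 − 5 = 25

25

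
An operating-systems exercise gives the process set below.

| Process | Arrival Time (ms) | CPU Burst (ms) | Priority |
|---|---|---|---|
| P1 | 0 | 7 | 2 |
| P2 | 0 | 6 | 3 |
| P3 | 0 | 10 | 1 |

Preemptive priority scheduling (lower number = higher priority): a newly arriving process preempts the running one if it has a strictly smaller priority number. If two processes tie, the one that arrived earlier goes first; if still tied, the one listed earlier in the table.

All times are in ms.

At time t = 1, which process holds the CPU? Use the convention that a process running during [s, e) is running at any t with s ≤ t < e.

Gantt: | P3 0-10 | P1 10-17 | P2 17-23 |
Completion: P1=17  P2=23  P3=10
Turnaround (C−A): P1=17  P2=23  P3=10

P3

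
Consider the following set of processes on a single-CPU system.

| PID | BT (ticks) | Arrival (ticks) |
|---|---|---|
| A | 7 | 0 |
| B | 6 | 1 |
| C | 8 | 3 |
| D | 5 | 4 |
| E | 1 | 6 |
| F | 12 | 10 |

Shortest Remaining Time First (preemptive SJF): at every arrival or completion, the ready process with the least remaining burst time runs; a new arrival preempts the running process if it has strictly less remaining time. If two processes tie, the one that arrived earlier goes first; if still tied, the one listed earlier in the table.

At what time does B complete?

19

Schedule: | A 0-7 | E 7-8 | D 8-13 | B 13-19 | C 19-27 | F 27-39 |
Completion: A=7  B=19  C=27  D=13  E=8  F=39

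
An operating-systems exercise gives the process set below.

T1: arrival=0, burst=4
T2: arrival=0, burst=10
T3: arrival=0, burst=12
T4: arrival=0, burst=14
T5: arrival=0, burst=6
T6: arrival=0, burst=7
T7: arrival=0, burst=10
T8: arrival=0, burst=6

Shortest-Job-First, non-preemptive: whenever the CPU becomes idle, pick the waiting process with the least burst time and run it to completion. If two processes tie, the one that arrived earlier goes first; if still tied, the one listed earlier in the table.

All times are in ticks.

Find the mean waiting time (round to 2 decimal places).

23.00

Timeline: | T1 0-4 | T5 4-10 | T8 10-16 | T6 16-23 | T2 23-33 | T7 33-43 | T3 43-55 | T4 55-69 |
Completion: T1=4  T2=33  T3=55  T4=69  T5=10  T6=23  T7=43  T8=16
Waiting times: T1=0, T2=23, T3=43, T4=55, T5=4, T6=16, T7=33, T8=10
Average waiting = (0+23+43+55+4+16+33+10) / 8 = 184/8 = 23.00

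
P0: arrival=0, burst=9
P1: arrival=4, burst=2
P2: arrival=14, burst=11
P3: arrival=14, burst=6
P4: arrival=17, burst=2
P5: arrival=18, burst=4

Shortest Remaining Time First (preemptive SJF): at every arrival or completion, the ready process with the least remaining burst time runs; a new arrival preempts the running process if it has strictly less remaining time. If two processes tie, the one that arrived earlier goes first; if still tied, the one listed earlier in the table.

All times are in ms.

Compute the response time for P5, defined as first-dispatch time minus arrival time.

Schedule: | P0 0-4 | P1 4-6 | P0 6-11 | idle 11-14 | P3 14-17 | P4 17-19 | P3 19-22 | P5 22-26 | P2 26-37 |
Completion: P0=11  P1=6  P2=37  P3=22  P4=19  P5=26
Turnaround (C−A): P0=11  P1=2  P2=23  P3=8  P4=2  P5=8
Response(P5) = first start − arrival = 22 − 18 = 4

4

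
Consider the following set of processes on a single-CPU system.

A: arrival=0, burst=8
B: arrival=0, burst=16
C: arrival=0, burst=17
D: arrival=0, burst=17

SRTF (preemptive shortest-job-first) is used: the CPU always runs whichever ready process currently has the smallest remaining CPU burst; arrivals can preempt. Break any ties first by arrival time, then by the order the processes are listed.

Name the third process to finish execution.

Timeline: | A 0-8 | B 8-24 | C 24-41 | D 41-58 |
Completion: A=8  B=24  C=41  D=58
Turnaround (C−A): A=8  B=24  C=41  D=58
Finish order: A → B → C → D

C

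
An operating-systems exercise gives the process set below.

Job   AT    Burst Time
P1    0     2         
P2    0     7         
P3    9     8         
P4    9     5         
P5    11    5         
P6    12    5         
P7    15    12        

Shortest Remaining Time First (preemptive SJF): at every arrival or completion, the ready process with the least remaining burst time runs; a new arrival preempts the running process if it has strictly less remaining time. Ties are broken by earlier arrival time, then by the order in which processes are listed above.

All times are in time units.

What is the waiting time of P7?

17

Timeline: | P1 0-2 | P2 2-9 | P4 9-14 | P5 14-19 | P6 19-24 | P3 24-32 | P7 32-44 |
Completion: P1=2  P2=9  P3=32  P4=14  P5=19  P6=24  P7=44
Turnaround (C−A): P1=2  P2=9  P3=23  P4=5  P5=8  P6=12  P7=29
Waiting(P7) = turnaround − burst = 29 − 12 = 17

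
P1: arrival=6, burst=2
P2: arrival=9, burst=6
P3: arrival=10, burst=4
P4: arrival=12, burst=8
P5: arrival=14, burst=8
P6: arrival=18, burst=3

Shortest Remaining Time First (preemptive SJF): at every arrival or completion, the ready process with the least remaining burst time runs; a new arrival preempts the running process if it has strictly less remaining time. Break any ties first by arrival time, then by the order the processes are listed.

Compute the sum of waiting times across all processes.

31

Gantt: | idle 0-6 | P1 6-8 | idle 8-9 | P2 9-10 | P3 10-14 | P2 14-19 | P6 19-22 | P4 22-30 | P5 30-38 |
Completion: P1=8  P2=19  P3=14  P4=30  P5=38  P6=22
Turnaround (C−A): P1=2  P2=10  P3=4  P4=18  P5=24  P6=4
Waiting = turnaround − burst: P1=0, P2=4, P3=0, P4=10, P5=16, P6=1
Total waiting = 0 + 4 + 0 + 10 + 16 + 1 = 31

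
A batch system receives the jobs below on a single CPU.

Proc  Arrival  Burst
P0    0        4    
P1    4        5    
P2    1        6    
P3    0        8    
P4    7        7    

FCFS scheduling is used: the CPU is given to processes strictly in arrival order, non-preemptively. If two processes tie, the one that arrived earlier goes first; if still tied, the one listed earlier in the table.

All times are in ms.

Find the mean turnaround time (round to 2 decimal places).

15.00

Gantt: | P0 0-4 | P3 4-12 | P2 12-18 | P1 18-23 | P4 23-30 |
Completion: P0=4  P1=23  P2=18  P3=12  P4=30
Turnaround (C−A): P0=4  P1=19  P2=17  P3=12  P4=23
Turnaround times: P0=4, P1=19, P2=17, P3=12, P4=23
Average turnaround = (4+19+17+12+23) / 5 = 75/5 = 15.00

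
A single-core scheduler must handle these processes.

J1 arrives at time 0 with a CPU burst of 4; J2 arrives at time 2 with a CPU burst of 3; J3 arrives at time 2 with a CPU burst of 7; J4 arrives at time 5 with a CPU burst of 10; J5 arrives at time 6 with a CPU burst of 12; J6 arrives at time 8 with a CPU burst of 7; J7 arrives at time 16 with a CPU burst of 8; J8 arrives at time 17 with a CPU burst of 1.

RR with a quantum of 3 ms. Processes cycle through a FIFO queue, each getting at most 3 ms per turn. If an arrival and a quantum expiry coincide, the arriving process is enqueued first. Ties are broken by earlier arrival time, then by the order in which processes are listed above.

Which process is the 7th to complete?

Schedule: | J1 0-3 | J2 3-6 | J3 6-9 | J1 9-10 | J4 10-13 | J5 13-16 | J6 16-19 | J3 19-22 | J4 22-25 | J7 25-28 | J5 28-31 | J8 31-32 | J6 32-35 | J3 35-36 | J4 36-39 | J7 39-42 | J5 42-45 | J6 45-46 | J4 46-47 | J7 47-49 | J5 49-52 |
Completion: J1=10  J2=6  J3=36  J4=47  J5=52  J6=46  J7=49  J8=32
Turnaround (C−A): J1=10  J2=4  J3=34  J4=42  J5=46  J6=38  J7=33  J8=15
Finish order: J2 → J1 → J8 → J3 → J6 → J4 → J7 → J5

J7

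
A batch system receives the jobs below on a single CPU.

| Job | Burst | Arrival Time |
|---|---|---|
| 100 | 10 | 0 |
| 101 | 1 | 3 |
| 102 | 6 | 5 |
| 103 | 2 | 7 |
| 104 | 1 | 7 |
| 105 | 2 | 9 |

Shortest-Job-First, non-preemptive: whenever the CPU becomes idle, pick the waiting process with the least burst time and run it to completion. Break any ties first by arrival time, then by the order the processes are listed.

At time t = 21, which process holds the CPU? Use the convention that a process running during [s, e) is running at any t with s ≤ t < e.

Timeline: | 100 0-10 | 101 10-11 | 104 11-12 | 103 12-14 | 105 14-16 | 102 16-22 |
Completion: 100=10  101=11  102=22  103=14  104=12  105=16
Turnaround (C−A): 100=10  101=8  102=17  103=7  104=5  105=7

102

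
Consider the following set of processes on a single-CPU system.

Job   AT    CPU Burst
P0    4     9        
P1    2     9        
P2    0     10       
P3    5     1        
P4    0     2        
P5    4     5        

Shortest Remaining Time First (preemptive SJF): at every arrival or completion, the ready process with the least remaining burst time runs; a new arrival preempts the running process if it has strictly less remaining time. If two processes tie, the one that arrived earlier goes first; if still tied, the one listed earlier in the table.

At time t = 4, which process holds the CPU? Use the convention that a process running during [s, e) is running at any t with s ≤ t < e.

P5

Schedule: | P4 0-2 | P1 2-4 | P5 4-5 | P3 5-6 | P5 6-10 | P1 10-17 | P0 17-26 | P2 26-36 |
Completion: P0=26  P1=17  P2=36  P3=6  P4=2  P5=10
Turnaround (C−A): P0=22  P1=15  P2=36  P3=1  P4=2  P5=6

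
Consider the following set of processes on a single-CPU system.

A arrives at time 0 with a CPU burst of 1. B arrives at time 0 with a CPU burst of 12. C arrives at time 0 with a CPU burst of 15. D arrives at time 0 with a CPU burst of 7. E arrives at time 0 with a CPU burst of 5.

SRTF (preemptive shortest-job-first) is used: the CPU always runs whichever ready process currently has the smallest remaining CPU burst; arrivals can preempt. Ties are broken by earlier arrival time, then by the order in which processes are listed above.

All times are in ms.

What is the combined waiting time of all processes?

Timeline: | A 0-1 | E 1-6 | D 6-13 | B 13-25 | C 25-40 |
Completion: A=1  B=25  C=40  D=13  E=6
Turnaround (C−A): A=1  B=25  C=40  D=13  E=6
Waiting = turnaround − burst: A=0, B=13, C=25, D=6, E=1
Total waiting = 0 + 13 + 25 + 6 + 1 = 45

45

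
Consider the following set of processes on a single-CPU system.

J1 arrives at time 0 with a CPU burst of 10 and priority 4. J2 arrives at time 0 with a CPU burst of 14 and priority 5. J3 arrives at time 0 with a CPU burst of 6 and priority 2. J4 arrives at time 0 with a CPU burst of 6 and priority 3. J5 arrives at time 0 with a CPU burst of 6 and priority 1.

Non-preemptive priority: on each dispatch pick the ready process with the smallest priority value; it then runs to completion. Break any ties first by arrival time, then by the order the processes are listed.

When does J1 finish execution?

28

Timeline: | J5 0-6 | J3 6-12 | J4 12-18 | J1 18-28 | J2 28-42 |
Completion: J1=28  J2=42  J3=12  J4=18  J5=6
Turnaround (C−A): J1=28  J2=42  J3=12  J4=18  J5=6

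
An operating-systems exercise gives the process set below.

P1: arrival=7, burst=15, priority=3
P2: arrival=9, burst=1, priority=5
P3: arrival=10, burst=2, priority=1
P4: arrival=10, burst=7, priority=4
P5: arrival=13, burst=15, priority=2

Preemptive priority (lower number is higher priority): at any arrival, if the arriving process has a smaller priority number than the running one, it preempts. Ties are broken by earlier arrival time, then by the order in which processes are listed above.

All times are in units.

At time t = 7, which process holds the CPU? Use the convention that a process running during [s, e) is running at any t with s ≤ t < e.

Schedule: | idle 0-7 | P1 7-10 | P3 10-12 | P1 12-13 | P5 13-28 | P1 28-39 | P4 39-46 | P2 46-47 |
Completion: P1=39  P2=47  P3=12  P4=46  P5=28
Turnaround (C−A): P1=32  P2=38  P3=2  P4=36  P5=15

P1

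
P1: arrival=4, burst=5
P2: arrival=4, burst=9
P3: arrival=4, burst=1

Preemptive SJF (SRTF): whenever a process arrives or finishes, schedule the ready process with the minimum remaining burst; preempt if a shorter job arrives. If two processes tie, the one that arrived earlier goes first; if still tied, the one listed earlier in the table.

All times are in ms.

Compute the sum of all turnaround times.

Schedule: | idle 0-4 | P3 4-5 | P1 5-10 | P2 10-19 |
Completion: P1=10  P2=19  P3=5
Turnaround = completion − arrival: P1=6, P2=15, P3=1
Total turnaround = 6 + 15 + 1 = 22

22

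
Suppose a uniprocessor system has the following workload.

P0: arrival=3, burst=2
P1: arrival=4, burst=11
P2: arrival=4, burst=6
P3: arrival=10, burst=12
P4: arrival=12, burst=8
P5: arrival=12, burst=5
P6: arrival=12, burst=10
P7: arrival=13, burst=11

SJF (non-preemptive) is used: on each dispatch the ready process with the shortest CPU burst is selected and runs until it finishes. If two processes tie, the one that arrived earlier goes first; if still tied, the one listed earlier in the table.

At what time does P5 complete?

27

Gantt: | idle 0-3 | P0 3-5 | P2 5-11 | P1 11-22 | P5 22-27 | P4 27-35 | P6 35-45 | P7 45-56 | P3 56-68 |
Completion: P0=5  P1=22  P2=11  P3=68  P4=35  P5=27  P6=45  P7=56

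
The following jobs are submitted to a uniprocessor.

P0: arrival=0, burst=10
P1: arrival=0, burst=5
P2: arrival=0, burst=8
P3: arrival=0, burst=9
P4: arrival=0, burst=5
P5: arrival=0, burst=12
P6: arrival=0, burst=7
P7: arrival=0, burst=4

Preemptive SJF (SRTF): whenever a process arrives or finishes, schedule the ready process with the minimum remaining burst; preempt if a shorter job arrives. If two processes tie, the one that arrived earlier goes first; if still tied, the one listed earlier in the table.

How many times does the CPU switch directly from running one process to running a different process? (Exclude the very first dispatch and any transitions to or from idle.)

Schedule: | P7 0-4 | P1 4-9 | P4 9-14 | P6 14-21 | P2 21-29 | P3 29-38 | P0 38-48 | P5 48-60 |
Completion: P0=48  P1=9  P2=29  P3=38  P4=14  P5=60  P6=21  P7=4
Turnaround (C−A): P0=48  P1=9  P2=29  P3=38  P4=14  P5=60  P6=21  P7=4

7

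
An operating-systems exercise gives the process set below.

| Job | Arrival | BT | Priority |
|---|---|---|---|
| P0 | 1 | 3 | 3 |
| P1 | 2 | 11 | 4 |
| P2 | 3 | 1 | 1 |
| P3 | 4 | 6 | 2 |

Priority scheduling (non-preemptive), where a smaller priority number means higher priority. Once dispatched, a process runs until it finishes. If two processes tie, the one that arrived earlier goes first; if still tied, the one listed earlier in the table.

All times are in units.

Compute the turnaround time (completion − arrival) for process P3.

7

Timeline: | idle 0-1 | P0 1-4 | P2 4-5 | P3 5-11 | P1 11-22 |
Completion: P0=4  P1=22  P2=5  P3=11
Turnaround(P3) = completion − arrival = 11 − 4 = 7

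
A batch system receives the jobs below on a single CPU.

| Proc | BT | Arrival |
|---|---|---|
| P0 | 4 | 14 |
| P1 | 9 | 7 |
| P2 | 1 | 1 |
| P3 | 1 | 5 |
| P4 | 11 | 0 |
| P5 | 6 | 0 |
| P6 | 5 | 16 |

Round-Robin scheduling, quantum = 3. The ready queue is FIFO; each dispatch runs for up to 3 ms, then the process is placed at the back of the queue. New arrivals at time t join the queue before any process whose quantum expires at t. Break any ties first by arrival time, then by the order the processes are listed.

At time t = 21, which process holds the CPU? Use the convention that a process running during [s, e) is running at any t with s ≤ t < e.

Timeline: | P4 0-3 | P5 3-6 | P2 6-7 | P4 7-10 | P3 10-11 | P5 11-14 | P1 14-17 | P4 17-20 | P0 20-23 | P6 23-26 | P1 26-29 | P4 29-31 | P0 31-32 | P6 32-34 | P1 34-37 |
Completion: P0=32  P1=37  P2=7  P3=11  P4=31  P5=14  P6=34
Turnaround (C−A): P0=18  P1=30  P2=6  P3=6  P4=31  P5=14  P6=18

P0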